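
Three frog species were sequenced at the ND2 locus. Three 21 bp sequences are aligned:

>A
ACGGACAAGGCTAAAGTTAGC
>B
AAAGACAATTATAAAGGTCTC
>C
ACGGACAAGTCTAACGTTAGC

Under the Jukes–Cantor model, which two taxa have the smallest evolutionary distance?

A and C

A–B: 8/21 differ, p = 0.381, d = 0.532.
A–C: 2/21 differ, p = 0.095, d = 0.102.
B–C: 8/21 differ, p = 0.381, d = 0.532.
The smallest distance is between A and C.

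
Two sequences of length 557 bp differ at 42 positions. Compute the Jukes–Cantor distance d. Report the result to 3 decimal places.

p = 42/557 ≈ 0.075404.
d = −(3/4) ln(1 − 4p/3) = −0.75 ln(1 − 0.100539) = −0.75 ln(0.899461)
  = −0.75 × (-0.105960) = 0.079470 substitutions/site.

0.079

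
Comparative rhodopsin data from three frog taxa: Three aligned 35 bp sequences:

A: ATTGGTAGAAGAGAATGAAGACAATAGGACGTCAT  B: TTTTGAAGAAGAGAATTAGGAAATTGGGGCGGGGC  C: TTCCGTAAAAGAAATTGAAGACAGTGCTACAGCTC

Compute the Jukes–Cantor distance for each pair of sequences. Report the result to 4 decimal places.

d(A,B) = 0.5128, d(A,C) = 0.5716, d(B,C) = 0.7053

A–B: 13/35 sites differ → p ≈ 0.371429, d = −0.75 ln(1 − 0.495239) = 0.512753 ≈ 0.5128.
A–C: 14/35 sites differ → p = 0.4, d = −0.75 ln(1 − 0.533333) = 0.571605 ≈ 0.5716.
B–C: 16/35 sites differ → p ≈ 0.457143, d = −0.75 ln(1 − 0.609524) = 0.705292 ≈ 0.7053.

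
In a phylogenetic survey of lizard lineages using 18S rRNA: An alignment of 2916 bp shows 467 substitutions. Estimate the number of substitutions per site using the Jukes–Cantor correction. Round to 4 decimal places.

p = 467/2916 ≈ 0.160151.
d = −(3/4) ln(1 − 4p/3) = −0.75 ln(1 − 0.213535) = −0.75 ln(0.786465)
  = −0.75 × (-0.240207) = 0.180155 substitutions/site.

0.1802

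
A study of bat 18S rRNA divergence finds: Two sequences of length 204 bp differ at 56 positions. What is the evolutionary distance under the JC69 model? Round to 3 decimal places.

0.342

p = 56/204 ≈ 0.27451.
d = −(3/4) ln(1 − 4p/3) = −0.75 ln(1 − 0.366013) = −0.75 ln(0.633987)
  = −0.75 × (-0.455727) = 0.341795 substitutions/site.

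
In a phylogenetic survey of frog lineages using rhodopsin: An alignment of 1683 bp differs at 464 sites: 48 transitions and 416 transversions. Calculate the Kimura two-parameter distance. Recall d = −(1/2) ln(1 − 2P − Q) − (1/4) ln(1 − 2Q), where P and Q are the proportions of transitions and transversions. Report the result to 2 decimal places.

0.35

P = 48/1683 ≈ 0.02852 and Q = 416/1683 ≈ 0.247178.
Under the Kimura two-parameter model, d = −½ ln(1 − 2P − Q) − ¼ ln(1 − 2Q).
1 − 2P − Q = 0.695782, giving −½ ln(0.695782) = 0.181359.
1 − 2Q = 0.505644, giving −¼ ln(0.505644) = 0.170481.
d = 0.181359 + 0.170481 = 0.351840.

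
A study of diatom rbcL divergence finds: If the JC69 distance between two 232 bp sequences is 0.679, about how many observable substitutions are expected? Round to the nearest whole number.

104

Invert JC69: p = (3/4)(1 − e^(−4d/3)) = 0.75 × (1 − e^(-0.905333)) = 0.75 × (1 − 0.404407) = 0.446695.
Expected differing sites = pL ≈ 0.446695 × 232 = 103.63324 ≈ 104.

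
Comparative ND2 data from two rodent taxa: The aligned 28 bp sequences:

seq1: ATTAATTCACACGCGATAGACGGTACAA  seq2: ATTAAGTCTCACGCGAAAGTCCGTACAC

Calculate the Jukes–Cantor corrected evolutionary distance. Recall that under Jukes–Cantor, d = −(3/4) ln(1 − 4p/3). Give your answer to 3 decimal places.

0.252

The sequences differ at 6 of 28 sites (6, 9, 17, 20, 22, 28), so p = 6/28 ≈ 0.214286.
d = −(3/4) ln(1 − 4p/3) = −0.75 ln(1 − 0.285715) = −0.75 ln(0.714285)
  = −0.75 × (-0.336473) = 0.252355 substitutions/site.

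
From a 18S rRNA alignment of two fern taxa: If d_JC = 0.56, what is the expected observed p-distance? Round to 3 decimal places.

0.395

p = (3/4)(1 − e^(−4d/3)) = 0.75 × (1 − e^(-0.746667)) = 0.75 × (1 − 0.473944) = 0.394542.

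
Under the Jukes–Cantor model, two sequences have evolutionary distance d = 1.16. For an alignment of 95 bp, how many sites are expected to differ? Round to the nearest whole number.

56

Invert JC69: p = (3/4)(1 − e^(−4d/3)) = 0.75 × (1 − e^(-1.546667)) = 0.75 × (1 − 0.212957) = 0.590282.
Expected differing sites = pL ≈ 0.590282 × 95 = 56.07679 ≈ 56.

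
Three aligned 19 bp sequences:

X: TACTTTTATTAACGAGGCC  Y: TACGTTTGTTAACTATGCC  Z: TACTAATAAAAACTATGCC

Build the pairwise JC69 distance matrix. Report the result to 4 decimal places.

X–Y: 4/19 sites differ → p ≈ 0.210526, d = −0.75 ln(1 − 0.280701) = 0.247109 ≈ 0.2471.
X–Z: 6/19 sites differ → p ≈ 0.315789, d = −0.75 ln(1 − 0.421052) = 0.409907 ≈ 0.4099.
Y–Z: 6/19 sites differ → p ≈ 0.315789, d = −0.75 ln(1 − 0.421052) = 0.409907 ≈ 0.4099.

d(X,Y) = 0.2471, d(X,Z) = 0.4099, d(Y,Z) = 0.4099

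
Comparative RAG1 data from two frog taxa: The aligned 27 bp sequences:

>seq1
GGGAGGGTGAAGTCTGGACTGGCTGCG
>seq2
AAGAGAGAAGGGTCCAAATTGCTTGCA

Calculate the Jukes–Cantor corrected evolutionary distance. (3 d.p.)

0.882

The sequences differ at 14 of 27 sites, so p = 14/27 ≈ 0.518519.
d = −(3/4) ln(1 − 4p/3) = −0.75 ln(1 − 0.691359) = −0.75 ln(0.308641)
  = −0.75 × (-1.175576) = 0.881682 substitutions/site.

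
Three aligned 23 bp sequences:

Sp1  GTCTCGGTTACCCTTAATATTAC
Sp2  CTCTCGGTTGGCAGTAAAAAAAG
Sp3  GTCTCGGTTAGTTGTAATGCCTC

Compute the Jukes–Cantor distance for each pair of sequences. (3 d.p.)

Sp1–Sp2: 9/23 sites differ → p ≈ 0.391304, d = −0.75 ln(1 − 0.521739) = 0.553199 ≈ 0.553.
Sp1–Sp3: 8/23 sites differ → p ≈ 0.347826, d = −0.75 ln(1 − 0.463768) = 0.467391 ≈ 0.467.
Sp2–Sp3: 10/23 sites differ → p ≈ 0.434783, d = −0.75 ln(1 − 0.579711) = 0.650110 ≈ 0.650.

d(Sp1,Sp2) = 0.553, d(Sp1,Sp3) = 0.467, d(Sp2,Sp3) = 0.650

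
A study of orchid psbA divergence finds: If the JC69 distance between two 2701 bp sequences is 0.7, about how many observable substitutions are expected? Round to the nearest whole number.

1229

Invert JC69: p = (3/4)(1 − e^(−4d/3)) = 0.75 × (1 − e^(-0.933333)) = 0.75 × (1 − 0.393241) = 0.455069.
Expected differing sites = pL ≈ 0.455069 × 2701 = 1229.141369 ≈ 1229.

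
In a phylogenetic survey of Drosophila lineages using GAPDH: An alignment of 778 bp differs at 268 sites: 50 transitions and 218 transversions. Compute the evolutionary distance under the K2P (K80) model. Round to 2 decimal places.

0.47

P = 50/778 ≈ 0.064267 and Q = 218/778 ≈ 0.280206.
Under the Kimura two-parameter model, d = −½ ln(1 − 2P − Q) − ¼ ln(1 − 2Q).
1 − 2P − Q = 0.59126, giving −½ ln(0.59126) = 0.262750.
1 − 2Q = 0.439588, giving −¼ ln(0.439588) = 0.205479.
d = 0.262750 + 0.205479 = 0.468229.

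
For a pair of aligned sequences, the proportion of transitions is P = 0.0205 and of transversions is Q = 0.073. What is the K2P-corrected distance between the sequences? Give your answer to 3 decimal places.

0.100

Under the Kimura two-parameter model, d = −½ ln(1 − 2P − Q) − ¼ ln(1 − 2Q).
1 − 2P − Q = 0.886, giving −½ ln(0.886) = 0.060519.
1 − 2Q = 0.854, giving −¼ ln(0.854) = 0.039456.
d = 0.060519 + 0.039456 = 0.099975.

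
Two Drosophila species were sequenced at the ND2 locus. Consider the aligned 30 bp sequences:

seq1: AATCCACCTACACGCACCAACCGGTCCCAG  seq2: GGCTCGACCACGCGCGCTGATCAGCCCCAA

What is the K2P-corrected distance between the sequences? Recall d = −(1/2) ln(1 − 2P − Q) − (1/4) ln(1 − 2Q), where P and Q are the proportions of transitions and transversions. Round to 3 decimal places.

1.718

Of 30 sites, 14 differences are transitions and 1 are transversions, so P = 14/30 ≈ 0.466667 and Q = 1/30 ≈ 0.033333.
Under the Kimura two-parameter model, d = −½ ln(1 − 2P − Q) − ¼ ln(1 − 2Q).
1 − 2P − Q = 0.033333, giving −½ ln(0.033333) = 1.700604.
1 − 2Q = 0.933334, giving −¼ ln(0.933334) = 0.017248.
d = 1.700604 + 0.017248 = 1.717852.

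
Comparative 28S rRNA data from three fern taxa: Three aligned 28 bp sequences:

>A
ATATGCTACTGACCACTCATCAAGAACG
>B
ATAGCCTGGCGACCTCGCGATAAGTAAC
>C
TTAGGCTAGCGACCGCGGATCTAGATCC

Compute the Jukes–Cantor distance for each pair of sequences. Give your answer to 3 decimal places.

d(A,B) = 0.724, d(A,C) = 0.485, d(B,C) = 0.635

A–B: 13/28 sites differ → p ≈ 0.464286, d = −0.75 ln(1 − 0.619048) = 0.723811 ≈ 0.724.
A–C: 10/28 sites differ → p ≈ 0.357143, d = −0.75 ln(1 − 0.476191) = 0.484971 ≈ 0.485.
B–C: 12/28 sites differ → p ≈ 0.428571, d = −0.75 ln(1 − 0.571428) = 0.635472 ≈ 0.635.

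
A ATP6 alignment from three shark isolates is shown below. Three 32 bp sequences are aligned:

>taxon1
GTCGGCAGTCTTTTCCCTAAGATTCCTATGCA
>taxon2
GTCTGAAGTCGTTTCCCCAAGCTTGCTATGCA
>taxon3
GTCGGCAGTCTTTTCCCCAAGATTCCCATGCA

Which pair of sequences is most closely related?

taxon1 and taxon3

taxon1–taxon2: 6/32 differ, p = 0.188, d = 0.216.
taxon1–taxon3: 2/32 differ, p = 0.063, d = 0.065.
taxon2–taxon3: 6/32 differ, p = 0.188, d = 0.216.
The smallest distance is between taxon1 and taxon3.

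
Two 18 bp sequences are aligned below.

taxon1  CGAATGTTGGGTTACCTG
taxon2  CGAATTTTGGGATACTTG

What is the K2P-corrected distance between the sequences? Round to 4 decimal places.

0.1885

Of 18 sites, 1 differences are transitions and 2 are transversions, so P = 1/18 ≈ 0.055556 and Q = 2/18 ≈ 0.111111.
Under the Kimura two-parameter model, d = −½ ln(1 − 2P − Q) − ¼ ln(1 − 2Q).
1 − 2P − Q = 0.777777, giving −½ ln(0.777777) = 0.125658.
1 − 2Q = 0.777778, giving −¼ ln(0.777778) = 0.062829.
d = 0.125658 + 0.062829 = 0.188487.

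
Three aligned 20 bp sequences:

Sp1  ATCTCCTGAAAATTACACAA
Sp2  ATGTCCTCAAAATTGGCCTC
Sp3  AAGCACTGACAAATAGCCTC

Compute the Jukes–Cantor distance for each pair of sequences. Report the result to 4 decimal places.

d(Sp1,Sp2) = 0.4715, d(Sp1,Sp3) = 0.8240, d(Sp2,Sp3) = 0.4715

Sp1–Sp2: 7/20 sites differ → p = 0.35, d = −0.75 ln(1 − 0.466667) = 0.471457 ≈ 0.4715.
Sp1–Sp3: 10/20 sites differ → p = 0.5, d = −0.75 ln(1 − 0.666667) = 0.823960 ≈ 0.8240.
Sp2–Sp3: 7/20 sites differ → p = 0.35, d = −0.75 ln(1 − 0.466667) = 0.471457 ≈ 0.4715.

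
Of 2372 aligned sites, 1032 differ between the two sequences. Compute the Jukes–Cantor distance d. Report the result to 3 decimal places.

p = 1032/2372 ≈ 0.435076.
d = −(3/4) ln(1 − 4p/3) = −0.75 ln(1 − 0.580101) = −0.75 ln(0.419899)
  = −0.75 × (-0.867741) = 0.650806 substitutions/site.

0.651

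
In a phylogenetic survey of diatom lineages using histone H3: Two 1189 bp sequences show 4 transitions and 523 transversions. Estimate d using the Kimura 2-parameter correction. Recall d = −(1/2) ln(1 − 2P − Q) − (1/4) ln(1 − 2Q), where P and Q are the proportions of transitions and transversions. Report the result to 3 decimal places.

P = 4/1189 ≈ 0.003364 and Q = 523/1189 ≈ 0.439865.
Under the Kimura two-parameter model, d = −½ ln(1 − 2P − Q) − ¼ ln(1 − 2Q).
1 − 2P − Q = 0.553407, giving −½ ln(0.553407) = 0.295831.
1 − 2Q = 0.12027, giving −¼ ln(0.12027) = 0.529504.
d = 0.295831 + 0.529504 = 0.825335.

0.825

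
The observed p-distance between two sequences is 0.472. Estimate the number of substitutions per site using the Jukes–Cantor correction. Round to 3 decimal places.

0.744

d = −(3/4) ln(1 − 4p/3) = −0.75 ln(1 − 0.629333) = −0.75 ln(0.370667)
  = −0.75 × (-0.992451) = 0.744338 substitutions/site.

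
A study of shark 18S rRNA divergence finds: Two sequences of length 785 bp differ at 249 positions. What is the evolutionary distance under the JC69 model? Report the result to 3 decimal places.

p = 249/785 ≈ 0.317197.
d = −(3/4) ln(1 − 4p/3) = −0.75 ln(1 − 0.422929) = −0.75 ln(0.577071)
  = −0.75 × (-0.549790) = 0.412343 substitutions/site.

0.412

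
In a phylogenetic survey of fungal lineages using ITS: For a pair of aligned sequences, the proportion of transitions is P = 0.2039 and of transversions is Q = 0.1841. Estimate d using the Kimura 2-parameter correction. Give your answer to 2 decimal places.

Under the Kimura two-parameter model, d = −½ ln(1 − 2P − Q) − ¼ ln(1 − 2Q).
1 − 2P − Q = 0.4081, giving −½ ln(0.4081) = 0.448122.
1 − 2Q = 0.6318, giving −¼ ln(0.6318) = 0.114796.
d = 0.448122 + 0.114796 = 0.562918.

0.56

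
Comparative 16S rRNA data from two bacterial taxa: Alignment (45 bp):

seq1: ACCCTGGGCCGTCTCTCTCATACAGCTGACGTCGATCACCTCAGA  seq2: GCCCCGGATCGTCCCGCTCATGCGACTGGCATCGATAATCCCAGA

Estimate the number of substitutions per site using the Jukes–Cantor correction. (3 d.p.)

0.402

The sequences differ at 14 of 45 sites, so p = 14/45 ≈ 0.311111.
d = −(3/4) ln(1 − 4p/3) = −0.75 ln(1 − 0.414815) = −0.75 ln(0.585185)
  = −0.75 × (-0.535827) = 0.401870 substitutions/site.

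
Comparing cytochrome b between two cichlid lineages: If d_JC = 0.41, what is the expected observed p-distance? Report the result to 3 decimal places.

0.316

p = (3/4)(1 − e^(−4d/3)) = 0.75 × (1 − e^(-0.546667)) = 0.75 × (1 − 0.578876) = 0.315843.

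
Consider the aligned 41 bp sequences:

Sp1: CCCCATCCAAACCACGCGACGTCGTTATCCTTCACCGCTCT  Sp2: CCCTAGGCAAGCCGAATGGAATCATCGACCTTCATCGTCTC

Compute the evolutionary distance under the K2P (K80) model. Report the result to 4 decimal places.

1.0308

Of 41 sites, 15 differences are transitions and 5 are transversions, so P = 15/41 ≈ 0.365854 and Q = 5/41 ≈ 0.121951.
Under the Kimura two-parameter model, d = −½ ln(1 − 2P − Q) − ¼ ln(1 − 2Q).
1 − 2P − Q = 0.146341, giving −½ ln(0.146341) = 0.960908.
1 − 2Q = 0.756098, giving −¼ ln(0.756098) = 0.069896.
d = 0.960908 + 0.069896 = 1.030804.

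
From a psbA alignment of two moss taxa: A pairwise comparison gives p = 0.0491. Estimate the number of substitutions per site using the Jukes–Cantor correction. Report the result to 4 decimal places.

d = −(3/4) ln(1 − 4p/3) = −0.75 ln(1 − 0.065467) = −0.75 ln(0.934533)
  = −0.75 × (-0.067708) = 0.050781 substitutions/site.

0.0508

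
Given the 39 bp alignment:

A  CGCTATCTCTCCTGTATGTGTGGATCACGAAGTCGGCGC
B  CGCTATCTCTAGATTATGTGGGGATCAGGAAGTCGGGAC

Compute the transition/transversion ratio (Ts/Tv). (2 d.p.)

Transitions are A↔G and C↔T; transversions are all other mismatches.
Transitions: 1. Transversions: 7.
R = 1/7 = 0.142857… ≈ 0.14 (to 2 d.p.).

0.14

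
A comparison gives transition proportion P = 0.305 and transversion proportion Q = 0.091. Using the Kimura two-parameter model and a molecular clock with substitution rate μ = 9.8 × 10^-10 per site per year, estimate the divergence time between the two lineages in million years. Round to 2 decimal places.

333.61

Under the Kimura two-parameter model, d = −½ ln(1 − 2P − Q) − ¼ ln(1 − 2Q).
1 − 2P − Q = 0.299, giving −½ ln(0.299) = 0.603656.
1 − 2Q = 0.818, giving −¼ ln(0.818) = 0.050223.
d = 0.603656 + 0.050223 = 0.653879.
Under a molecular clock d = 2μt, so t = d/(2μ) = 0.653879 / (2 × 9.8 × 10^-10) = 333.61 million years.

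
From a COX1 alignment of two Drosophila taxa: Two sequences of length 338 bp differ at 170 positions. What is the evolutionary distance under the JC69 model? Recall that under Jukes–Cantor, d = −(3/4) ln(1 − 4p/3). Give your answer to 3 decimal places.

0.833

p = 170/338 ≈ 0.502959.
d = −(3/4) ln(1 − 4p/3) = −0.75 ln(1 − 0.670612) = −0.75 ln(0.329388)
  = −0.75 × (-1.110519) = 0.832889 substitutions/site.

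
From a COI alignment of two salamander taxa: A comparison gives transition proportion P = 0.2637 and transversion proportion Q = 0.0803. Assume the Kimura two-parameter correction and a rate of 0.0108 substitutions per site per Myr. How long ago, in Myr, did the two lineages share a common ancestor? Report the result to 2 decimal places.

Under the Kimura two-parameter model, d = −½ ln(1 − 2P − Q) − ¼ ln(1 − 2Q).
1 − 2P − Q = 0.3923, giving −½ ln(0.3923) = 0.467864.
1 − 2Q = 0.8394, giving −¼ ln(0.8394) = 0.043767.
d = 0.467864 + 0.043767 = 0.511631.
Under a molecular clock d = 2μt, so t = d/(2μ) = 0.511631 / (2 × 0.0108) = 23.69 Myr.

23.69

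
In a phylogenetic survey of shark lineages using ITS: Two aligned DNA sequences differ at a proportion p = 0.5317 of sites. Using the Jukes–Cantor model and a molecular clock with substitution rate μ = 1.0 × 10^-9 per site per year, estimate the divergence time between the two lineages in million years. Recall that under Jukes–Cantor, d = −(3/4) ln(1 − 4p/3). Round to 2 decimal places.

d = −(3/4) ln(1 − 4p/3) = −0.75 ln(1 − 0.708933) = −0.75 ln(0.291067)
  = −0.75 × (-1.234202) = 0.925652 substitutions/site.
Under a molecular clock d = 2μt, so t = d/(2μ) = 0.925652 / (2 × 1.0 × 10^-9) = 462.83 million years.

462.83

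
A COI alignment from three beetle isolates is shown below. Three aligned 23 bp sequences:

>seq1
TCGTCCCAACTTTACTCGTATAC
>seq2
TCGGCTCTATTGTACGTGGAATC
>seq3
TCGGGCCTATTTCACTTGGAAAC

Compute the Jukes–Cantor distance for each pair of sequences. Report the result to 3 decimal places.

d(seq1,seq2) = 0.650, d(seq1,seq3) = 0.467, d(seq2,seq3) = 0.321

seq1–seq2: 10/23 sites differ → p ≈ 0.434783, d = −0.75 ln(1 − 0.579711) = 0.650110 ≈ 0.650.
seq1–seq3: 8/23 sites differ → p ≈ 0.347826, d = −0.75 ln(1 − 0.463768) = 0.467391 ≈ 0.467.
seq2–seq3: 6/23 sites differ → p ≈ 0.26087, d = −0.75 ln(1 − 0.347827) = 0.320584 ≈ 0.321.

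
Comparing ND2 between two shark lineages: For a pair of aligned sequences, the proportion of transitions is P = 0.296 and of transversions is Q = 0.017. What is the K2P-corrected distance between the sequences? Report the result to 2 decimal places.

0.48

Under the Kimura two-parameter model, d = −½ ln(1 − 2P − Q) − ¼ ln(1 − 2Q).
1 − 2P − Q = 0.391, giving −½ ln(0.391) = 0.469524.
1 − 2Q = 0.966, giving −¼ ln(0.966) = 0.008648.
d = 0.469524 + 0.008648 = 0.478172.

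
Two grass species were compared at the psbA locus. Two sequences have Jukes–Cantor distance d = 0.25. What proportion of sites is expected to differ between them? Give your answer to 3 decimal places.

0.213

p = (3/4)(1 − e^(−4d/3)) = 0.75 × (1 − e^(-0.333333)) = 0.75 × (1 − 0.716532) = 0.212601.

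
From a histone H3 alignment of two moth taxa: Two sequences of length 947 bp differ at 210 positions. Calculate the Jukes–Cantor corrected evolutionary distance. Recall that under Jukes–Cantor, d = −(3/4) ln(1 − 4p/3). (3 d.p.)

p = 210/947 ≈ 0.221753.
d = −(3/4) ln(1 − 4p/3) = −0.75 ln(1 − 0.295671) = −0.75 ln(0.704329)
  = −0.75 × (-0.350510) = 0.262883 substitutions/site.

0.263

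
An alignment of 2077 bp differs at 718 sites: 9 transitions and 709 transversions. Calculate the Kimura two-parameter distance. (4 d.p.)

0.5024

P = 9/2077 ≈ 0.004333 and Q = 709/2077 ≈ 0.341358.
Under the Kimura two-parameter model, d = −½ ln(1 − 2P − Q) − ¼ ln(1 − 2Q).
1 − 2P − Q = 0.649976, giving −½ ln(0.649976) = 0.215410.
1 − 2Q = 0.317284, giving −¼ ln(0.317284) = 0.286990.
d = 0.215410 + 0.286990 = 0.502400.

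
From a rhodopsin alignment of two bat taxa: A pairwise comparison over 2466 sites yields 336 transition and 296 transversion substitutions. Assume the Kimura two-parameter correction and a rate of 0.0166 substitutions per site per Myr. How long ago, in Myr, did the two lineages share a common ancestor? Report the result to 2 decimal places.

9.57

P = 336/2466 ≈ 0.136253 and Q = 296/2466 ≈ 0.120032.
Under the Kimura two-parameter model, d = −½ ln(1 − 2P − Q) − ¼ ln(1 − 2Q).
1 − 2P − Q = 0.607462, giving −½ ln(0.607462) = 0.249233.
1 − 2Q = 0.759936, giving −¼ ln(0.759936) = 0.068630.
d = 0.249233 + 0.068630 = 0.317863.
Under a molecular clock d = 2μt, so t = d/(2μ) = 0.317863 / (2 × 0.0166) = 9.57 Myr.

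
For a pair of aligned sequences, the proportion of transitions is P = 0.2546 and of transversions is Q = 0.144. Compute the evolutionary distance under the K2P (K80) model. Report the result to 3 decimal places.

0.614

Under the Kimura two-parameter model, d = −½ ln(1 − 2P − Q) − ¼ ln(1 − 2Q).
1 − 2P − Q = 0.3468, giving −½ ln(0.3468) = 0.529504.
1 − 2Q = 0.712, giving −¼ ln(0.712) = 0.084919.
d = 0.529504 + 0.084919 = 0.614423.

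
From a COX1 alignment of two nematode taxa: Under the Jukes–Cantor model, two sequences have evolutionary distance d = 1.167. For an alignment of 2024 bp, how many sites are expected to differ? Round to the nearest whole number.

1198

Invert JC69: p = (3/4)(1 − e^(−4d/3)) = 0.75 × (1 − e^(-1.556)) = 0.75 × (1 − 0.210978) = 0.591767.
Expected differing sites = pL ≈ 0.591767 × 2024 = 1197.736408 ≈ 1198.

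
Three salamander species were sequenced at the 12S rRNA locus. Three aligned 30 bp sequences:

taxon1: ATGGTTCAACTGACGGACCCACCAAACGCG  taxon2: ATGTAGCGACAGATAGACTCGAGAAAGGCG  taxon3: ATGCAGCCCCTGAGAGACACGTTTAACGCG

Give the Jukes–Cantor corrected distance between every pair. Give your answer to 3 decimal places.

d(taxon1,taxon2) = 0.572, d(taxon1,taxon3) = 0.572, d(taxon2,taxon3) = 0.441

taxon1–taxon2: 12/30 sites differ → p = 0.4, d = −0.75 ln(1 − 0.533333) = 0.571605 ≈ 0.572.
taxon1–taxon3: 12/30 sites differ → p = 0.4, d = −0.75 ln(1 − 0.533333) = 0.571605 ≈ 0.572.
taxon2–taxon3: 10/30 sites differ → p ≈ 0.333333, d = −0.75 ln(1 − 0.444444) = 0.440839 ≈ 0.441.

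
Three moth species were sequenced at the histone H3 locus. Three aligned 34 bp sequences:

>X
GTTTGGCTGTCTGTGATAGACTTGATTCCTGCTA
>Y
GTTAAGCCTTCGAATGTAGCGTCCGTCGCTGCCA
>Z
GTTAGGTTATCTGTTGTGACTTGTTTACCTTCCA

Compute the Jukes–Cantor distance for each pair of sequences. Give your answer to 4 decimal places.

X–Y: 17/34 sites differ → p = 0.5, d = −0.75 ln(1 − 0.666667) = 0.823960 ≈ 0.8240.
X–Z: 15/34 sites differ → p ≈ 0.441176, d = −0.75 ln(1 − 0.588235) = 0.665477 ≈ 0.6655.
Y–Z: 16/34 sites differ → p ≈ 0.470588, d = −0.75 ln(1 − 0.627451) = 0.740540 ≈ 0.7405.

d(X,Y) = 0.8240, d(X,Z) = 0.6655, d(Y,Z) = 0.7405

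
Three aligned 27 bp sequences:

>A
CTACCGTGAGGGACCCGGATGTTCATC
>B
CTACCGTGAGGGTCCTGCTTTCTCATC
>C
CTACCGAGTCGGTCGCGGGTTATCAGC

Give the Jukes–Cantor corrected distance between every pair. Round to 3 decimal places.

A–B: 6/27 sites differ → p ≈ 0.222222, d = −0.75 ln(1 − 0.296296) = 0.263548 ≈ 0.264.
A–C: 9/27 sites differ → p ≈ 0.333333, d = −0.75 ln(1 − 0.444444) = 0.440839 ≈ 0.441.
B–C: 9/27 sites differ → p ≈ 0.333333, d = −0.75 ln(1 − 0.444444) = 0.440839 ≈ 0.441.

d(A,B) = 0.264, d(A,C) = 0.441, d(B,C) = 0.441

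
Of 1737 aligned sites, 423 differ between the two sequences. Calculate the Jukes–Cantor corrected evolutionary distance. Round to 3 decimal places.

p = 423/1737 ≈ 0.243523.
d = −(3/4) ln(1 − 4p/3) = −0.75 ln(1 − 0.324697) = −0.75 ln(0.675303)
  = −0.75 × (-0.392594) = 0.294446 substitutions/site.

0.294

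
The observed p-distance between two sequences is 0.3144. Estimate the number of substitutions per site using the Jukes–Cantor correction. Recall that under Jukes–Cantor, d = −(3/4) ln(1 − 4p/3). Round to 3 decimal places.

0.408

d = −(3/4) ln(1 − 4p/3) = −0.75 ln(1 − 0.4192) = −0.75 ln(0.5808)
  = −0.75 × (-0.543349) = 0.407512 substitutions/site.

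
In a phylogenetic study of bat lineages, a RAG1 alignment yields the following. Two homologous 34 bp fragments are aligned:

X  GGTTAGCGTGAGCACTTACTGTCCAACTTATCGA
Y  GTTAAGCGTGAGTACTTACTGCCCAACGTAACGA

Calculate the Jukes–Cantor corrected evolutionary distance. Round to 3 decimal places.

0.201

The sequences differ at 6 of 34 sites (2, 4, 13, 22, 28, 31), so p = 6/34 ≈ 0.176471.
d = −(3/4) ln(1 − 4p/3) = −0.75 ln(1 − 0.235295) = −0.75 ln(0.764705)
  = −0.75 × (-0.268265) = 0.201199 substitutions/site.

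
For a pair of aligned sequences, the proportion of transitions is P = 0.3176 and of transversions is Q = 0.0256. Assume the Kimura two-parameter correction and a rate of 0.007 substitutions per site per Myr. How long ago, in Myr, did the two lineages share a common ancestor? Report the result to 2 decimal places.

Under the Kimura two-parameter model, d = −½ ln(1 − 2P − Q) − ¼ ln(1 − 2Q).
1 − 2P − Q = 0.3392, giving −½ ln(0.3392) = 0.540583.
1 − 2Q = 0.9488, giving −¼ ln(0.9488) = 0.013139.
d = 0.540583 + 0.013139 = 0.553722.
Under a molecular clock d = 2μt, so t = d/(2μ) = 0.553722 / (2 × 0.007) = 39.55 Myr.

39.55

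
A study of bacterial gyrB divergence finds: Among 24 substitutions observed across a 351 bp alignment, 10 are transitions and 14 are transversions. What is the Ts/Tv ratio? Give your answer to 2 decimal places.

0.71

R = 10/14 = 0.714285… ≈ 0.71 (to 2 d.p.).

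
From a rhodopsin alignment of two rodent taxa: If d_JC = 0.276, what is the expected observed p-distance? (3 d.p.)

p = (3/4)(1 − e^(−4d/3)) = 0.75 × (1 − e^(-0.368)) = 0.75 × (1 − 0.692117) = 0.230912.

0.231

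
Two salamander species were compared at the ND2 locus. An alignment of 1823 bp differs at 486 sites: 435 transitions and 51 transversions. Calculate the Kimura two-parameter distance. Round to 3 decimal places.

P = 435/1823 ≈ 0.238618 and Q = 51/1823 ≈ 0.027976.
Under the Kimura two-parameter model, d = −½ ln(1 − 2P − Q) − ¼ ln(1 − 2Q).
1 − 2P − Q = 0.494788, giving −½ ln(0.494788) = 0.351813.
1 − 2Q = 0.944048, giving −¼ ln(0.944048) = 0.014395.
d = 0.351813 + 0.014395 = 0.366208.

0.366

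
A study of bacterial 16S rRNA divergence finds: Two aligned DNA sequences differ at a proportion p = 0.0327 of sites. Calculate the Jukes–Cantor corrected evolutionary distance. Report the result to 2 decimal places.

0.03

d = −(3/4) ln(1 − 4p/3) = −0.75 ln(1 − 0.0436) = −0.75 ln(0.9564)
  = −0.75 × (-0.044579) = 0.033434 substitutions/site.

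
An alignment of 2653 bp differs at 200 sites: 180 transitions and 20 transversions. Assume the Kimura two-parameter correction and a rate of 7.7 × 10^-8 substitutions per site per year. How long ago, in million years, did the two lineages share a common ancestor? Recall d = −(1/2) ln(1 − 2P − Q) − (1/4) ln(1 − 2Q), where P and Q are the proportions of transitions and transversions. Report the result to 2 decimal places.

0.53

P = 180/2653 ≈ 0.067848 and Q = 20/2653 ≈ 0.007539.
Under the Kimura two-parameter model, d = −½ ln(1 − 2P − Q) − ¼ ln(1 − 2Q).
1 − 2P − Q = 0.856765, giving −½ ln(0.856765) = 0.077296.
1 − 2Q = 0.984922, giving −¼ ln(0.984922) = 0.003798.
d = 0.077296 + 0.003798 = 0.081094.
Under a molecular clock d = 2μt, so t = d/(2μ) = 0.081094 / (2 × 7.7 × 10^-8) = 0.53 million years.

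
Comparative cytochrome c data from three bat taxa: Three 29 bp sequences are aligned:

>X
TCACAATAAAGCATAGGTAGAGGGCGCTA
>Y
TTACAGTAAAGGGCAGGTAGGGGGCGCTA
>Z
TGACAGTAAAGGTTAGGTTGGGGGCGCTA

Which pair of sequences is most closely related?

Y and Z

X–Y: 6/29 differ, p = 0.207, d = 0.242.
X–Z: 6/29 differ, p = 0.207, d = 0.242.
Y–Z: 4/29 differ, p = 0.138, d = 0.152.
The smallest distance is between Y and Z.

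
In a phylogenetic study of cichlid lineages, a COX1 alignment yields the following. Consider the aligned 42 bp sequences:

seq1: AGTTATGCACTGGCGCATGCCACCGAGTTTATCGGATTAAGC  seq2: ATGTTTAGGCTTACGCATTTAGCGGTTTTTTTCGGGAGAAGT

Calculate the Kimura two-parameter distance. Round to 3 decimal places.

Of 42 sites, 7 differences are transitions and 13 are transversions, so P = 7/42 ≈ 0.166667 and Q = 13/42 ≈ 0.309524.
Under the Kimura two-parameter model, d = −½ ln(1 − 2P − Q) − ¼ ln(1 − 2Q).
1 − 2P − Q = 0.357142, giving −½ ln(0.357142) = 0.514811.
1 − 2Q = 0.380952, giving −¼ ln(0.380952) = 0.241270.
d = 0.514811 + 0.241270 = 0.756081.

0.756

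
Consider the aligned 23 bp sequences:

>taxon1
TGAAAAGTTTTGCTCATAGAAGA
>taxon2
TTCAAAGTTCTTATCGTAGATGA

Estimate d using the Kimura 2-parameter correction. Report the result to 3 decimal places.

Of 23 sites, 2 differences are transitions and 5 are transversions, so P = 2/23 ≈ 0.086957 and Q = 5/23 ≈ 0.217391.
Under the Kimura two-parameter model, d = −½ ln(1 − 2P − Q) − ¼ ln(1 − 2Q).
1 − 2P − Q = 0.608695, giving −½ ln(0.608695) = 0.248219.
1 − 2Q = 0.565218, giving −¼ ln(0.565218) = 0.142636.
d = 0.248219 + 0.142636 = 0.390855.

0.391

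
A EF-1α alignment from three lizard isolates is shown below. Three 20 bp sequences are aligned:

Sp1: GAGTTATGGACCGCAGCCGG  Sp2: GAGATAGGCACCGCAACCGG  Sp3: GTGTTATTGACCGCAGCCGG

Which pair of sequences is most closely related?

Sp1 and Sp3

Sp1–Sp2: 4/20 differ, p = 0.200, d = 0.233.
Sp1–Sp3: 2/20 differ, p = 0.100, d = 0.107.
Sp2–Sp3: 6/20 differ, p = 0.300, d = 0.383.
The smallest distance is between Sp1 and Sp3.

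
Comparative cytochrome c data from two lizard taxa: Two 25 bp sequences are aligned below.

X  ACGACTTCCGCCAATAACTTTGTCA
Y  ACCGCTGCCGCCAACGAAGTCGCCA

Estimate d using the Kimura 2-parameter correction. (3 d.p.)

0.507

Of 25 sites, 5 differences are transitions and 4 are transversions, so P = 5/25 = 0.2 and Q = 4/25 = 0.16.
Under the Kimura two-parameter model, d = −½ ln(1 − 2P − Q) − ¼ ln(1 − 2Q).
1 − 2P − Q = 0.44, giving −½ ln(0.44) = 0.410490.
1 − 2Q = 0.68, giving −¼ ln(0.68) = 0.096416.
d = 0.410490 + 0.096416 = 0.506906.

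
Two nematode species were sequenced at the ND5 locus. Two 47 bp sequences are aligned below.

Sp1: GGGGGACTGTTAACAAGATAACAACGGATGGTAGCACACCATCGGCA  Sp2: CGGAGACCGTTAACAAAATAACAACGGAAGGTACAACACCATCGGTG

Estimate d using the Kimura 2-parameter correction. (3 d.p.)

Of 47 sites, 5 differences are transitions and 4 are transversions, so P = 5/47 ≈ 0.106383 and Q = 4/47 ≈ 0.085106.
Under the Kimura two-parameter model, d = −½ ln(1 − 2P − Q) − ¼ ln(1 − 2Q).
1 − 2P − Q = 0.702128, giving −½ ln(0.702128) = 0.176820.
1 − 2Q = 0.829788, giving −¼ ln(0.829788) = 0.046646.
d = 0.176820 + 0.046646 = 0.223466.

0.223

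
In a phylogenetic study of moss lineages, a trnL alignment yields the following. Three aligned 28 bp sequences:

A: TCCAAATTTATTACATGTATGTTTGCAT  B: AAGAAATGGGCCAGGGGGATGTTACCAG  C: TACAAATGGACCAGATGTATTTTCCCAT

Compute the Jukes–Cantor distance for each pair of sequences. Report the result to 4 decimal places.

A–B: 15/28 sites differ → p ≈ 0.535714, d = −0.75 ln(1 − 0.714285) = 0.939570 ≈ 0.9396.
A–C: 9/28 sites differ → p ≈ 0.321429, d = −0.75 ln(1 − 0.428572) = 0.419713 ≈ 0.4197.
B–C: 9/28 sites differ → p ≈ 0.321429, d = −0.75 ln(1 − 0.428572) = 0.419713 ≈ 0.4197.

d(A,B) = 0.9396, d(A,C) = 0.4197, d(B,C) = 0.4197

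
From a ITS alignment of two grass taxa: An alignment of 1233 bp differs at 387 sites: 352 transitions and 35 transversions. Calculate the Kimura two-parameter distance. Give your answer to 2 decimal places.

0.47

P = 352/1233 ≈ 0.285483 and Q = 35/1233 ≈ 0.028386.
Under the Kimura two-parameter model, d = −½ ln(1 − 2P − Q) − ¼ ln(1 − 2Q).
1 − 2P − Q = 0.400648, giving −½ ln(0.400648) = 0.457336.
1 − 2Q = 0.943228, giving −¼ ln(0.943228) = 0.014612.
d = 0.457336 + 0.014612 = 0.471948.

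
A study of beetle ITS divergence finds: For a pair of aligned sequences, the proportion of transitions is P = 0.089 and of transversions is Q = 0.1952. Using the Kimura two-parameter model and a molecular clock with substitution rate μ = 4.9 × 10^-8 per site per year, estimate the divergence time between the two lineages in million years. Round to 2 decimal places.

Under the Kimura two-parameter model, d = −½ ln(1 − 2P − Q) − ¼ ln(1 − 2Q).
1 − 2P − Q = 0.6268, giving −½ ln(0.6268) = 0.233564.
1 − 2Q = 0.6096, giving −¼ ln(0.6096) = 0.123738.
d = 0.233564 + 0.123738 = 0.357302.
Under a molecular clock d = 2μt, so t = d/(2μ) = 0.357302 / (2 × 4.9 × 10^-8) = 3.65 million years.

3.65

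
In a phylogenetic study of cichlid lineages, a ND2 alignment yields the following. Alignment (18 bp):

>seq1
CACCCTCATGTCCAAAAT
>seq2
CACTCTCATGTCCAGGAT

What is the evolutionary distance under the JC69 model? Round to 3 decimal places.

0.188

The sequences differ at 3 of 18 sites (4, 15, 16), so p = 3/18 ≈ 0.166667.
d = −(3/4) ln(1 − 4p/3) = −0.75 ln(1 − 0.222223) = −0.75 ln(0.777777)
  = −0.75 × (-0.251315) = 0.188486 substitutions/site.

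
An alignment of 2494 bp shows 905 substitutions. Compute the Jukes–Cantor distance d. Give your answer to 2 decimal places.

p = 905/2494 ≈ 0.362871.
d = −(3/4) ln(1 − 4p/3) = −0.75 ln(1 − 0.483828) = −0.75 ln(0.516172)
  = −0.75 × (-0.661315) = 0.495986 substitutions/site.

0.50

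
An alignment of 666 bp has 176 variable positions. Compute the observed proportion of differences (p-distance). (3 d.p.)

0.264

p = 176/666 = 0.264264… ≈ 0.264 (to 3 d.p.).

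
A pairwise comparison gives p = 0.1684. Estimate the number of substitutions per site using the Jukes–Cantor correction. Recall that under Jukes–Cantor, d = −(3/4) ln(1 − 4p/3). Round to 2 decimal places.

0.19

d = −(3/4) ln(1 − 4p/3) = −0.75 ln(1 − 0.224533) = −0.75 ln(0.775467)
  = −0.75 × (-0.254290) = 0.190718 substitutions/site.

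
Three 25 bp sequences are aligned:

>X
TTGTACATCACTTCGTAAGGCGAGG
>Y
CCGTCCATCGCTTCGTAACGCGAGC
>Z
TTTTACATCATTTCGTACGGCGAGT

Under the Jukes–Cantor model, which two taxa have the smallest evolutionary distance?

X and Z

X–Y: 6/25 differ, p = 0.240, d = 0.289.
X–Z: 4/25 differ, p = 0.160, d = 0.180.
Y–Z: 9/25 differ, p = 0.360, d = 0.490.
The smallest distance is between X and Z.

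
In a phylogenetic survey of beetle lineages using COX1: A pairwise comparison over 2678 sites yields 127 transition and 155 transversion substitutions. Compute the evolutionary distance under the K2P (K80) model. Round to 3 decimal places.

0.114

P = 127/2678 ≈ 0.047423 and Q = 155/2678 ≈ 0.057879.
Under the Kimura two-parameter model, d = −½ ln(1 − 2P − Q) − ¼ ln(1 − 2Q).
1 − 2P − Q = 0.847275, giving −½ ln(0.847275) = 0.082865.
1 − 2Q = 0.884242, giving −¼ ln(0.884242) = 0.030756.
d = 0.082865 + 0.030756 = 0.113621.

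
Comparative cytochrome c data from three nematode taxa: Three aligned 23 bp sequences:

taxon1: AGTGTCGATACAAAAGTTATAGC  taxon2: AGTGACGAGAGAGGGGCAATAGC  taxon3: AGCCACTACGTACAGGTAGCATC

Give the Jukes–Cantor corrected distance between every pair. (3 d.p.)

d(taxon1,taxon2) = 0.467, d(taxon1,taxon3) = 1.051, d(taxon2,taxon3) = 0.892

taxon1–taxon2: 8/23 sites differ → p ≈ 0.347826, d = −0.75 ln(1 − 0.463768) = 0.467391 ≈ 0.467.
taxon1–taxon3: 13/23 sites differ → p ≈ 0.565217, d = −0.75 ln(1 − 0.753623) = 1.050669 ≈ 1.051.
taxon2–taxon3: 12/23 sites differ → p ≈ 0.521739, d = −0.75 ln(1 − 0.695652) = 0.892188 ≈ 0.892.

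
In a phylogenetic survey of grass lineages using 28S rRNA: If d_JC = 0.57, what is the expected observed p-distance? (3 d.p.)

0.399

p = (3/4)(1 − e^(−4d/3)) = 0.75 × (1 − e^(-0.76)) = 0.75 × (1 − 0.467666) = 0.399251.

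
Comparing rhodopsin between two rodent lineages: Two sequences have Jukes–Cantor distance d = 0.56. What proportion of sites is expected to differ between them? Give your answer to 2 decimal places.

p = (3/4)(1 − e^(−4d/3)) = 0.75 × (1 − e^(-0.746667)) = 0.75 × (1 − 0.473944) = 0.394542.

0.39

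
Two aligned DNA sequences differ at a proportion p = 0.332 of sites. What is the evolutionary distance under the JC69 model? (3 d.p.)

d = −(3/4) ln(1 − 4p/3) = −0.75 ln(1 − 0.442667) = −0.75 ln(0.557333)
  = −0.75 × (-0.584592) = 0.438444 substitutions/site.

0.438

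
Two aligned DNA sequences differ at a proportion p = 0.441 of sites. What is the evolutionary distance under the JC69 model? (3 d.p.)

d = −(3/4) ln(1 − 4p/3) = −0.75 ln(1 − 0.588) = −0.75 ln(0.412)
  = −0.75 × (-0.886732) = 0.665049 substitutions/site.

0.665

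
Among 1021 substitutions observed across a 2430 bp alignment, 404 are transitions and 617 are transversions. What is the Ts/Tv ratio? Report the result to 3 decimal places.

0.655

R = 404/617 = 0.654781… ≈ 0.655 (to 3 d.p.).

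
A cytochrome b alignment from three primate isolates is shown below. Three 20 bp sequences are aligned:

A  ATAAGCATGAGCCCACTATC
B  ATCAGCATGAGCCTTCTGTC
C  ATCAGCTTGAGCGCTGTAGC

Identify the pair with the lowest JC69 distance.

A and B

A–B: 4/20 differ, p = 0.200, d = 0.233.
A–C: 6/20 differ, p = 0.300, d = 0.383.
B–C: 6/20 differ, p = 0.300, d = 0.383.
The smallest distance is between A and B.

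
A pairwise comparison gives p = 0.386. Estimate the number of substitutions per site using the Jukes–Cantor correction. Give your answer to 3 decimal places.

d = −(3/4) ln(1 − 4p/3) = −0.75 ln(1 − 0.514667) = −0.75 ln(0.485333)
  = −0.75 × (-0.722920) = 0.542190 substitutions/site.

0.542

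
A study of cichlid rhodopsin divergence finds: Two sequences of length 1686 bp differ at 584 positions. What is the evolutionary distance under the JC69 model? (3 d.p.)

0.465

p = 584/1686 ≈ 0.346382.
d = −(3/4) ln(1 − 4p/3) = −0.75 ln(1 − 0.461843) = −0.75 ln(0.538157)
  = −0.75 × (-0.619605) = 0.464704 substitutions/site.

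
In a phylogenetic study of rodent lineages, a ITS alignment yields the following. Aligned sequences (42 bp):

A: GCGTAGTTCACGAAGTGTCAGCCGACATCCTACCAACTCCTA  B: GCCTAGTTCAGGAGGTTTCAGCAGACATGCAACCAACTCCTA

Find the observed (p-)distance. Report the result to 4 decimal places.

0.1667

The sequences differ at 7 of 42 positions (sites 3, 11, 14, 17, 23, 29, 31).
p = 7/42 = 0.166666… ≈ 0.1667 (to 4 d.p.).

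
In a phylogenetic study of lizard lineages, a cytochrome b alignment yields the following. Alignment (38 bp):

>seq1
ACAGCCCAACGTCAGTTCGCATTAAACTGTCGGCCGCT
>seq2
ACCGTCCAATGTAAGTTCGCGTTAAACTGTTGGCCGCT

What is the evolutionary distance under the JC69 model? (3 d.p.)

0.177

The sequences differ at 6 of 38 sites (3, 5, 10, 13, 21, 31), so p = 6/38 ≈ 0.157895.
d = −(3/4) ln(1 − 4p/3) = −0.75 ln(1 − 0.210527) = −0.75 ln(0.789473)
  = −0.75 × (-0.236390) = 0.177293 substitutions/site.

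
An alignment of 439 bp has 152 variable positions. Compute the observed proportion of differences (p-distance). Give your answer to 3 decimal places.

0.346

p = 152/439 = 0.346241… ≈ 0.346 (to 3 d.p.).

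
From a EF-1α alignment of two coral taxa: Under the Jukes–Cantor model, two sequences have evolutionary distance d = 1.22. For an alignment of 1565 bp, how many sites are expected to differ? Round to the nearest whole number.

943

Invert JC69: p = (3/4)(1 − e^(−4d/3)) = 0.75 × (1 − e^(-1.626667)) = 0.75 × (1 − 0.196584) = 0.602562.
Expected differing sites = pL ≈ 0.602562 × 1565 = 943.00953 ≈ 943.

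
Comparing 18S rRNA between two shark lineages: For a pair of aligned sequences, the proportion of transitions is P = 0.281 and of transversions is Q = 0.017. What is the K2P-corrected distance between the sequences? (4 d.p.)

0.4412

Under the Kimura two-parameter model, d = −½ ln(1 − 2P − Q) − ¼ ln(1 − 2Q).
1 − 2P − Q = 0.421, giving −½ ln(0.421) = 0.432561.
1 − 2Q = 0.966, giving −¼ ln(0.966) = 0.008648.
d = 0.432561 + 0.008648 = 0.441209.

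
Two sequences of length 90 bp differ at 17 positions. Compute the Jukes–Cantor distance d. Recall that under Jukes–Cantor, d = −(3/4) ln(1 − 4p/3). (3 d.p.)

p = 17/90 ≈ 0.188889.
d = −(3/4) ln(1 − 4p/3) = −0.75 ln(1 − 0.251852) = −0.75 ln(0.748148)
  = −0.75 × (-0.290154) = 0.217616 substitutions/site.

0.218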